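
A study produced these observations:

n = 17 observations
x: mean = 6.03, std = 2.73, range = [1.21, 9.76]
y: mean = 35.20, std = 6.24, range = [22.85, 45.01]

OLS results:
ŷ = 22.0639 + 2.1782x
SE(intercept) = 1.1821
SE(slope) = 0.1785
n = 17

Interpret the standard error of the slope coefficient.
SE(slope) = 0.1785 measures the uncertainty in the estimated slope. The coefficient is estimated precisely (SE/|β̂₁| = 8.2%).

SE(β̂₁) = 0.1785 says: if we drew many samples of n = 17 from the same population and refit each time, the fitted slopes would scatter with a standard deviation of roughly 0.1785 around the true β₁.

Relative precision:
- SE / |β̂₁| = 0.1785 / 2.1782 = 8.2%
- Rule of thumb (under 20%: precise; 20% to under 50%: moderately precise; 50% or more: imprecise) → precise

Link to interval estimation: a confidence interval for β₁ is β̂₁ ± t* × 0.1785, so SE sets the half-width per unit of t*.

What drives SE(β̂₁): more residual scatter → larger SE.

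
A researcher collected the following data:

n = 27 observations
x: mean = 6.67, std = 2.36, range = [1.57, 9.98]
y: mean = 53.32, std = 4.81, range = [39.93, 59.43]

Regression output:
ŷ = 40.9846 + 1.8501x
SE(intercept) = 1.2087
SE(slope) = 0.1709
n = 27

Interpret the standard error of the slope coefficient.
SE(β̂₁) = 0.1709 is the estimated standard deviation of the slope estimate across repeated samples; relative to β̂₁ = 1.8501 that is 9.2%, a precise estimate.

What SE measures:
- The standard error quantifies the sampling variability of the coefficient estimate
- It is the estimated standard deviation of β̂₁ across hypothetical repeated samples of the same size
- Smaller SE → more precise estimate

Relative precision:
- SE / |β̂₁| = 0.1709 / 1.8501 = 9.2%
- Rule of thumb (under 20%: precise; 20% to under 50%: moderately precise; 50% or more: imprecise) → precise

Link to interval estimation: a confidence interval for β₁ is β̂₁ ± t* × 0.1709, so SE sets the half-width per unit of t*.

What drives SE(β̂₁): more residual scatter → larger SE; wider spread of x values → smaller SE; larger n (here n = 27) → smaller SE.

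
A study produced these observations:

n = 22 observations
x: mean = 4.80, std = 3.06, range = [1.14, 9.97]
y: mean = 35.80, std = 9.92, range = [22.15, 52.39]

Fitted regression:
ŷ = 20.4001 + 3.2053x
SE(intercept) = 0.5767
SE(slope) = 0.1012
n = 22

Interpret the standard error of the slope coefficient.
The slope 3.2053 is pinned down to within about ±0.1012 (one SE) by these data — relative uncertainty 3.2%, i.e. precise.

What SE measures:
- The standard error quantifies the sampling variability of the coefficient estimate
- It is the estimated standard deviation of β̂₁ across hypothetical repeated samples of the same size
- Smaller SE → more precise estimate

Relative precision:
- SE / |β̂₁| = 0.1012 / 3.2053 = 3.2%
- Rule of thumb (under 20%: precise; 20% to under 50%: moderately precise; 50% or more: imprecise) → precise

Link to interval estimation: a confidence interval for β₁ is β̂₁ ± t* × 0.1012, so SE sets the half-width per unit of t*.

What drives SE(β̂₁): larger n (here n = 22) → smaller SE; wider spread of x values → smaller SE.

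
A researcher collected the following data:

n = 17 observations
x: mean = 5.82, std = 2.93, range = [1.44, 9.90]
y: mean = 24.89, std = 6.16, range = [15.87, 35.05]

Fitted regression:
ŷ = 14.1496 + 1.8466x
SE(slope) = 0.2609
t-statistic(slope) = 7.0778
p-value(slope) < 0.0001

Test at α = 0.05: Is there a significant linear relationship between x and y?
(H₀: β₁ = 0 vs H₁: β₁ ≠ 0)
Reject H₀: p-value < 0.0001 < α = 0.05. The linear relationship is significant at the 5% level.

Hypothesis test for the slope coefficient:

H₀: β₁ = 0 (no linear relationship)
H₁: β₁ ≠ 0 (linear relationship exists)

Test statistic: t = β̂₁ / SE(β̂₁) = 1.8466 / 0.2609 = 7.0778

p < 0.0001: how often a slope estimate this far from 0 (in SE units) would arise by chance if β₁ were truly 0.

Decision rule: reject H₀ if p-value < α.
p-value < 0.0001 < α = 0.05 → reject H₀.

Conclusion: the linear association between x and y is significant at the 5% level.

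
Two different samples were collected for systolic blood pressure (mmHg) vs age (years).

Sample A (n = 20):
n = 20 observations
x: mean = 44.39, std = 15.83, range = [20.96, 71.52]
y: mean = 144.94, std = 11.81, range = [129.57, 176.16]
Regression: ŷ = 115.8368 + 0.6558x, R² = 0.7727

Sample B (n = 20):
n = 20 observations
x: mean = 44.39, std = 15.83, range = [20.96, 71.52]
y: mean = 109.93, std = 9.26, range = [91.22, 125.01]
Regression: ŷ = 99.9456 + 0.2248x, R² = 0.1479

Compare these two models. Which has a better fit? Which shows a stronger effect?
Model A has the better fit (R² = 0.7727 vs 0.1479). Model A shows the stronger effect (|β₁| = 0.6558 vs 0.2248).

Model Comparison:

Fit — compare R²:
- Model A: R² = 0.7727 → 77.27% of variance in blood pressure explained
- Model B: R² = 0.1479 → 14.79% of variance in blood pressure explained
- 0.7727 > 0.1479 → Model A has the better fit

Strength of effect — compare |β₁|:
- Model A: β₁ = 0.6558 → predicted blood pressure rises 0.6558 mmHg per additional year of age
- Model B: β₁ = 0.2248 → predicted blood pressure rises 0.2248 mmHg per additional year of age
- |0.6558| > |0.2248| → Model A shows the stronger marginal effect

Note: R² measures how tightly points cluster around the line; β₁ measures how steep the line is — they answer different questions.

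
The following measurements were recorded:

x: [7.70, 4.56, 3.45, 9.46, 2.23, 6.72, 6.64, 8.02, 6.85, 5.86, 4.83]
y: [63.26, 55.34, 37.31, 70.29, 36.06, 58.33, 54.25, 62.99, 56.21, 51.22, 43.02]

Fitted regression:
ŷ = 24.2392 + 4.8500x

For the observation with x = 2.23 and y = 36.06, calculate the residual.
Residual = 1.0053

The residual is the difference between the actual value and the predicted value:

Residual = y - ŷ

Step 1: Calculate predicted value
ŷ = 24.2392 + 4.8500 × 2.23
ŷ = 35.0547

Step 2: Calculate residual
Residual = 36.06 - 35.0547
Residual = 1.0053

Sign check: y > ŷ, so the point is above the line and the fit underestimates here.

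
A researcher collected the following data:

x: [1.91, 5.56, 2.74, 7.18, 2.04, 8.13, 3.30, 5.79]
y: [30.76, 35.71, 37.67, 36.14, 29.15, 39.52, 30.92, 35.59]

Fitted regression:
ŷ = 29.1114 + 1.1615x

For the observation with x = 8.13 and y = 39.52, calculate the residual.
Residual = 0.9656

The residual is the difference between the actual value and the predicted value:

Residual = y - ŷ

Step 1: Calculate predicted value
ŷ = 29.1114 + 1.1615 × 8.13
ŷ = 38.5544

Step 2: Calculate residual
Residual = 39.52 - 38.5544
Residual = 0.9656

The residual is positive, so the observed y = 39.52 sits above the regression line (the line underestimates it by 0.9656).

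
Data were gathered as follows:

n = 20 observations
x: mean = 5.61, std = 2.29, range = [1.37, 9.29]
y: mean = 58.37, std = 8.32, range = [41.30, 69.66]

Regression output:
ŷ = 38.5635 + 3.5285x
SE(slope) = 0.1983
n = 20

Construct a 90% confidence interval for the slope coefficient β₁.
The 90% CI for β₁ is (3.1846, 3.8724)

Confidence interval for the slope:

The 90% CI for β₁ is: β̂₁ ± t*(α/2, n-2) × SE(β̂₁)

Step 1: Find critical t-value
- Confidence level = 0.9
- Degrees of freedom = n - 2 = 20 - 2 = 18
- t*(α/2, 18) = 1.7341

Step 2: Calculate margin of error
Margin = 1.7341 × 0.1983 = 0.3439

Step 3: Construct interval
CI = 3.5285 ± 0.3439
CI = (3.1846, 3.8724)

Interpretation: each one-unit increase in x is associated with a change in mean y of between 3.1846 and 3.8724, with 90% confidence.
Since 0 is outside the interval, a two-sided test at α = 0.10 would reject H₀: β₁ = 0.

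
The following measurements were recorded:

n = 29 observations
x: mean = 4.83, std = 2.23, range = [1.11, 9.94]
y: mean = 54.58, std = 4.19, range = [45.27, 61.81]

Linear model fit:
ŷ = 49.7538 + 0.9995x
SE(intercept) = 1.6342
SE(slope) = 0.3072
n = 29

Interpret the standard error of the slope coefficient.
The slope 0.9995 is pinned down to within about ±0.3072 (one SE) by these data — relative uncertainty 30.7%, i.e. moderately precise.

SE(β̂₁) = 0.3072 says: if we drew many samples of n = 29 from the same population and refit each time, the fitted slopes would scatter with a standard deviation of roughly 0.3072 around the true β₁.

Relative precision:
- SE / |β̂₁| = 0.3072 / 0.9995 = 30.7%
- Rule of thumb (under 20%: precise; 20% to under 50%: moderately precise; 50% or more: imprecise) → moderately precise

Link to interval estimation: a confidence interval for β₁ is β̂₁ ± t* × 0.3072, so SE sets the half-width per unit of t*.

What drives SE(β̂₁): more residual scatter → larger SE; wider spread of x values → smaller SE.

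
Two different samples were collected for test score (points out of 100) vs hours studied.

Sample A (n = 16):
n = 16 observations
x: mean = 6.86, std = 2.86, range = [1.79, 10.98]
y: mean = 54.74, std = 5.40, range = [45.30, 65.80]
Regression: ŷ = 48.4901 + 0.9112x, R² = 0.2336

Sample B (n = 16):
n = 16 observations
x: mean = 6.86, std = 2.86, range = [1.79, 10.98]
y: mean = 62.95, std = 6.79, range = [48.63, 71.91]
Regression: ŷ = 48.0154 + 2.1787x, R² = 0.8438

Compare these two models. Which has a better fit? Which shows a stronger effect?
Model B has the better fit (R² = 0.8438 vs 0.2336). Model B shows the stronger effect (|β₁| = 2.1787 vs 0.9112).

Model Comparison:

Fit — compare R²:
- Model A: R² = 0.2336 → 23.36% of variance in test score explained
- Model B: R² = 0.8438 → 84.38% of variance in test score explained
- 0.8438 > 0.2336 → Model B has the better fit

Which has the larger per-hour effect? (|β₁|)
- Model A: β₁ = 0.9112 → predicted test score rises 0.9112 points per additional hour of study time
- Model B: β₁ = 2.1787 → predicted test score rises 2.1787 points per additional hour of study time
- |0.9112| < |2.1787| → Model B shows the stronger marginal effect

Note: R² measures how tightly points cluster around the line; β₁ measures how steep the line is — they answer different questions.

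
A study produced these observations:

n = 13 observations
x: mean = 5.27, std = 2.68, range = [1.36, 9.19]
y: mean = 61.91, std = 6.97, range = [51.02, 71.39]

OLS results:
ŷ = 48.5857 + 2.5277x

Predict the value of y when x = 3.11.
ŷ = 56.4468

Plug x = 3.11 into the fitted line:

ŷ = 48.5857 + 2.5277 × 3.11
ŷ = 48.5857 + 7.8611
ŷ = 56.4468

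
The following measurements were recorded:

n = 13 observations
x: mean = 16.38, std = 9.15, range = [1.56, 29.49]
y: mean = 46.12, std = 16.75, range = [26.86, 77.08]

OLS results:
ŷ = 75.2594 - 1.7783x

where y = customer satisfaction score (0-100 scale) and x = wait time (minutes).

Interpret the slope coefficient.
For each additional minute of wait time, predicted satisfaction score decreases by approximately 1.7783 points.

β₁ = -1.7783 is the change in predicted satisfaction score (points) per additional minute of wait time.

Interpretation:
- Wait time up by 1 minute → predicted satisfaction score decreases by 1.7783 points
- This is a linear approximation: the same per-unit change is assumed across the whole observed x range
- The sign (−) gives the direction; the magnitude 1.7783 gives the size of the effect per minute

The intercept β₀ = 75.2594 is the predicted satisfaction score when wait time = 0; since the smallest observed x is 1.56, this is an extrapolation and mainly anchors the line.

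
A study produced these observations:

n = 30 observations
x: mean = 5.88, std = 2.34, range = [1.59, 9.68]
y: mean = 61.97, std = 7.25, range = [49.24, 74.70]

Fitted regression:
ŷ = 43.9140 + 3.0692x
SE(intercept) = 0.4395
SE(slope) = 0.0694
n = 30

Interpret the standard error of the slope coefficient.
The slope 3.0692 is pinned down to within about ±0.0694 (one SE) by these data — relative uncertainty 2.3%, i.e. precise.

What SE measures:
- The standard error quantifies the sampling variability of the coefficient estimate
- It is the estimated standard deviation of β̂₁ across hypothetical repeated samples of the same size
- Smaller SE → more precise estimate

Relative precision:
- SE / |β̂₁| = 0.0694 / 3.0692 = 2.3%
- Rule of thumb (under 20%: precise; 20% to under 50%: moderately precise; 50% or more: imprecise) → precise

Rough 95% range (±2 SE): 3.0692 ± 0.1388 → (2.9304, 3.2080).

What drives SE(β̂₁): more residual scatter → larger SE.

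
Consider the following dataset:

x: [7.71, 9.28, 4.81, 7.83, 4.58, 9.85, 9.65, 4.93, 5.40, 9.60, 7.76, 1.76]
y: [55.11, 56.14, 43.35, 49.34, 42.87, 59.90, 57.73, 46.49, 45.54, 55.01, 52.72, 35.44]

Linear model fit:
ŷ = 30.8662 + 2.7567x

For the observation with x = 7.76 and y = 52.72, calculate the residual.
Residual = 0.4618

The residual is the difference between the actual value and the predicted value:

Residual = y - ŷ

Step 1: Calculate predicted value
ŷ = 30.8662 + 2.7567 × 7.76
ŷ = 52.2582

Step 2: Calculate residual
Residual = 52.72 - 52.2582
Residual = 0.4618

Sign check: y > ŷ, so the point is above the line and the fit underestimates here.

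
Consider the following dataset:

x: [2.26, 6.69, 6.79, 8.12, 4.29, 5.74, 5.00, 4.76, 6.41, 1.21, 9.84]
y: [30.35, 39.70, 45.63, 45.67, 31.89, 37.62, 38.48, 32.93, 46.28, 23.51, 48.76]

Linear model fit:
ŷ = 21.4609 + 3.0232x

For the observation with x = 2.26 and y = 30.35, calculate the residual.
Residual = 2.0567

The residual is the difference between the actual value and the predicted value:

Residual = y - ŷ

Step 1: Calculate predicted value
ŷ = 21.4609 + 3.0232 × 2.26
ŷ = 28.2933

Step 2: Calculate residual
Residual = 30.35 - 28.2933
Residual = 2.0567

Interpretation: the model underestimates the actual value by 2.0567 at this point (positive residual → observation lies above the fitted line).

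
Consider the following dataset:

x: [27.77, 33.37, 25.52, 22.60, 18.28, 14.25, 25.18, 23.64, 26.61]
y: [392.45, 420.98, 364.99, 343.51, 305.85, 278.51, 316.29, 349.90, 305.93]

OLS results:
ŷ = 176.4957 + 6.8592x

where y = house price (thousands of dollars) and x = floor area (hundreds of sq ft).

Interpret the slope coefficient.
An increase of one hundred sq ft in floor area is associated with a 6.8592 thousand dollars increase in predicted house price.

β₁ = 6.8592 is the change in predicted house price (thousand dollars) per additional hundred sq ft of floor area.

Interpretation:
- Floor area up by 1 hundred sq ft → predicted house price increases by 6.8592 thousand dollars
- This is a linear approximation: the same per-unit change is assumed across the whole observed x range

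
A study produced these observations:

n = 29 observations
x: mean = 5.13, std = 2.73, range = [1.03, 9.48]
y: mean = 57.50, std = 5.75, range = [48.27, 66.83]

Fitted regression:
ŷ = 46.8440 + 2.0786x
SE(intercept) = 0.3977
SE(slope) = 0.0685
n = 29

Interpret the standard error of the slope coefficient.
SE(β̂₁) = 0.0685 is the estimated standard deviation of the slope estimate across repeated samples; relative to β̂₁ = 2.0786 that is 3.3%, a precise estimate.

SE(β̂₁) = s / √Sxx, where s is the residual standard deviation and Sxx = Σ(x − x̄)². It is the yardstick for how far β̂₁ = 2.0786 could plausibly be from the true slope.

Relative precision:
- SE / |β̂₁| = 0.0685 / 2.0786 = 3.3%
- Rule of thumb (under 20%: precise; 20% to under 50%: moderately precise; 50% or more: imprecise) → precise

Link to interval estimation: a confidence interval for β₁ is β̂₁ ± t* × 0.0685, so SE sets the half-width per unit of t*.

What drives SE(β̂₁): more residual scatter → larger SE.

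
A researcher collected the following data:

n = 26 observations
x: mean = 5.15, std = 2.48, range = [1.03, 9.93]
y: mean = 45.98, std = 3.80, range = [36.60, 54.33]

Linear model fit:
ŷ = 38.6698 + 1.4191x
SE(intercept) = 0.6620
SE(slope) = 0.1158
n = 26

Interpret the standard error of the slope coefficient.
The slope 1.4191 is pinned down to within about ±0.1158 (one SE) by these data — relative uncertainty 8.2%, i.e. precise.

What SE measures:
- The standard error quantifies the sampling variability of the coefficient estimate
- It is the estimated standard deviation of β̂₁ across hypothetical repeated samples of the same size
- Smaller SE → more precise estimate

Relative precision:
- SE / |β̂₁| = 0.1158 / 1.4191 = 8.2%
- Rule of thumb (under 20%: precise; 20% to under 50%: moderately precise; 50% or more: imprecise) → precise

Rough 95% range (±2 SE): 1.4191 ± 0.2316 → (1.1875, 1.6507).

What drives SE(β̂₁): wider spread of x values → smaller SE.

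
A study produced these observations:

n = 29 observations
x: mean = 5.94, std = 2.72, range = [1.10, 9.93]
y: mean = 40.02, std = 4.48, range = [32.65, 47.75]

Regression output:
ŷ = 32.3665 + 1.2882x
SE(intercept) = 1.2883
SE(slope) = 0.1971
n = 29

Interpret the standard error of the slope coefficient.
The slope 1.2882 is pinned down to within about ±0.1971 (one SE) by these data — relative uncertainty 15.3%, i.e. precise.

SE(β̂₁) = 0.1971 says: if we drew many samples of n = 29 from the same population and refit each time, the fitted slopes would scatter with a standard deviation of roughly 0.1971 around the true β₁.

Relative precision:
- SE / |β̂₁| = 0.1971 / 1.2882 = 15.3%
- Rule of thumb (under 20%: precise; 20% to under 50%: moderately precise; 50% or more: imprecise) → precise

Link to interval estimation: a confidence interval for β₁ is β̂₁ ± t* × 0.1971, so SE sets the half-width per unit of t*.

What drives SE(β̂₁): larger n (here n = 29) → smaller SE.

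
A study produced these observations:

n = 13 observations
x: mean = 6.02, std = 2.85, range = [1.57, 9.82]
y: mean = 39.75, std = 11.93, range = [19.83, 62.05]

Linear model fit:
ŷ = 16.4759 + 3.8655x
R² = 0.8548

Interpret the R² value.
The model explains 85.48% of the variance in y (R² = 0.8548), leaving 14.52% unexplained; the fit is strong.

R² (coefficient of determination) measures the proportion of variance in y explained by the regression model.

Here R² = 0.8548:
- Explained: 85.48% of the variation in y
- Unexplained (residual): 100% − 85.48% = 14.52%
- Rule of thumb (below 0.3 weak; 0.3 to below 0.7 moderate; 0.7 and above strong) → strong

Note: R² never decreases when predictors are added, so it should not be used alone to compare models of different size.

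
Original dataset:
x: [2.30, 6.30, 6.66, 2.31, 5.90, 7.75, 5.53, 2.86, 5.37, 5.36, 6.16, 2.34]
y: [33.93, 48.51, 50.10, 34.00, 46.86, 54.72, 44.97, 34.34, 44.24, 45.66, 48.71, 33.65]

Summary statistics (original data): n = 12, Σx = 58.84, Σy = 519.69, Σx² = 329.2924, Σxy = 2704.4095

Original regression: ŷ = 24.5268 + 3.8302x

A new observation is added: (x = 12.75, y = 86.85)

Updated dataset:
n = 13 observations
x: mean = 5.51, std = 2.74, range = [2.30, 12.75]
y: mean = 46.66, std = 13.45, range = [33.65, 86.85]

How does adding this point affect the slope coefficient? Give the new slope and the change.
New slope β₁ = 4.8310 versus 3.8302 before: a change of +1.0008 (+26.1%).

The new point has HIGH LEVERAGE: x = 12.75 is far from the original mean x̄ = 58.84/12 ≈ 4.90 (original range [2.30, 7.75]).

Step 1: Update the sums with the new point (n goes from 12 to 13)
Σx  = 58.84 + 12.75 = 71.59
Σy  = 519.69 + 86.85 = 606.54
Σx² = 329.2924 + 12.75² = 329.2924 + 162.5625 = 491.8549
Σxy = 2704.4095 + 12.75×86.85 = 2704.4095 + 1107.3375 = 3811.7470

Step 2: Recompute the slope with b₁ = (nΣxy − ΣxΣy) / (nΣx² − (Σx)²)
Numerator   = 13×3811.7470 − 71.59×606.54 = 49552.7110 − 43422.1986 = 6130.5124
Denominator = 13×491.8549 − 71.59² = 6394.1137 − 5125.1281 = 1268.9856
b₁(new) = 6130.5124 / 1268.9856 = 4.8310

(Same formula on the original sums: (12×2704.4095 − 58.84×519.69) / (12×329.2924 − 58.84²) = 1874.3544 / 489.3632 = 3.8302, matching the given fit.)

Step 3: Change in slope
Δβ₁ = 4.8310 − 3.8302 = +1.0008
Relative change = +1.0008 / 3.8302 × 100% = +26.1%
→ the slope increases when the point is added.

A high-leverage point only changes the slope if it is off the original line; here y = 86.85 is above the original trend, so the slope increases.
In practice: investigate whether it comes from the same population as the rest of the sample; examine leverage (hᵢ) and Cook's distance rather than deleting it automatically.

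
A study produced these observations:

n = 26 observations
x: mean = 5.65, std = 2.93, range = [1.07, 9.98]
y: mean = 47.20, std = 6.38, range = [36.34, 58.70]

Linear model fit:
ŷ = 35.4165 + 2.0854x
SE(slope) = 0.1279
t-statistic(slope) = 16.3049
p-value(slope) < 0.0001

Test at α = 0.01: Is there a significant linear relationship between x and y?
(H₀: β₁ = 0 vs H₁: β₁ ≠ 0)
Reject H₀: p-value < 0.0001 < α = 0.01. The linear relationship is significant at the 1% level.

Hypothesis test for the slope coefficient:

H₀: β₁ = 0 (no linear relationship)
H₁: β₁ ≠ 0 (linear relationship exists)

Test statistic: t = β̂₁ / SE(β̂₁) = 2.0854 / 0.1279 = 16.3049

p < 0.0001: how often a slope estimate this far from 0 (in SE units) would arise by chance if β₁ were truly 0.

Decision rule: reject H₀ if p-value < α.
p-value < 0.0001 < α = 0.01 → reject H₀.

There is sufficient evidence at the 1% significance level to conclude that a linear relationship exists between x and y.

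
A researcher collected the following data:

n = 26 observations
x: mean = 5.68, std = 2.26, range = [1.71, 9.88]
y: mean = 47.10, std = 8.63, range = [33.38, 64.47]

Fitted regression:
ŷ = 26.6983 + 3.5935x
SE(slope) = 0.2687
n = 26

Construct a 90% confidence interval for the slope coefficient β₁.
The 90% CI for β₁ is (3.1338, 4.0532)

Confidence interval for the slope:

The 90% CI for β₁ is: β̂₁ ± t*(α/2, n-2) × SE(β̂₁)

Step 1: Find critical t-value
- Confidence level = 0.9
- Degrees of freedom = n - 2 = 26 - 2 = 24
- t*(α/2, 24) = 1.7109

Step 2: Calculate margin of error
Margin = 1.7109 × 0.2687 = 0.4597

Step 3: Construct interval
CI = 3.5935 ± 0.4597
CI = (3.1338, 4.0532)

Interpretation: each one-unit increase in x is associated with a change in mean y of between 3.1338 and 4.0532, with 90% confidence.
Since 0 is outside the interval, a two-sided test at α = 0.10 would reject H₀: β₁ = 0.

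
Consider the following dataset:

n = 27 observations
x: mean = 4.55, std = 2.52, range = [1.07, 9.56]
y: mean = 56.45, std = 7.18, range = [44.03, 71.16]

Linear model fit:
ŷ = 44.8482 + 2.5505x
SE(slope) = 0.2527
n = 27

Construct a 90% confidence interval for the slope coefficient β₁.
The 90% CI for β₁ is (2.1189, 2.9821)

Confidence interval for the slope:

The 90% CI for β₁ is: β̂₁ ± t*(α/2, n-2) × SE(β̂₁)

Step 1: Find critical t-value
- Confidence level = 0.9
- Degrees of freedom = n - 2 = 27 - 2 = 25
- t*(α/2, 25) = 1.7081

Step 2: Calculate margin of error
Margin = 1.7081 × 0.2527 = 0.4316

Step 3: Construct interval
CI = 2.5505 ± 0.4316
CI = (2.1189, 2.9821)

Interpretation: We are 90% confident that the true slope β₁ lies between 2.1189 and 2.9821.
Both endpoints are positive, so the data support a genuinely positive slope at this confidence level.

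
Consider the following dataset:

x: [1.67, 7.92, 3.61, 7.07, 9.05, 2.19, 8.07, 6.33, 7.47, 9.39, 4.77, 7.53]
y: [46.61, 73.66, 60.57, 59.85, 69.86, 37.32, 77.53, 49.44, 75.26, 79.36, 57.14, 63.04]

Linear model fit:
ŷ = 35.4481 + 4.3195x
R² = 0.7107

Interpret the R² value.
About 71.07% of the variability in y is accounted for by the regression on x (R² = 0.7107) — a strong linear fit.

R² = 1 − SS_res/SS_tot compares the residual scatter to the total scatter of y about its mean.

Here R² = 0.7107:
- Explained: 71.07% of the variation in y
- Unexplained (residual): 100% − 71.07% = 28.93%
- Rule of thumb (below 0.3 weak; 0.3 to below 0.7 moderate; 0.7 and above strong) → strong

Equivalently, for simple linear regression R² = r², so |r| = √0.7107 ≈ 0.8430.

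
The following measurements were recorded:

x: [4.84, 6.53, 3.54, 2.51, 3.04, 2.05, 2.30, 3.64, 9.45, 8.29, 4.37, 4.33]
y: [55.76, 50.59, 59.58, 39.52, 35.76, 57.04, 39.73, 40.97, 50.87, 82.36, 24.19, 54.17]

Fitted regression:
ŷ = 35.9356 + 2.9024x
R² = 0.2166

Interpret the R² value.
About 21.66% of the variability in y is accounted for by the regression on x (R² = 0.2166) — a weak linear fit.

R² = 1 − SS_res/SS_tot compares the residual scatter to the total scatter of y about its mean.

Here R² = 0.2166:
- Explained: 21.66% of the variation in y
- Unexplained (residual): 100% − 21.66% = 78.34%
- Rule of thumb (below 0.3 weak; 0.3 to below 0.7 moderate; 0.7 and above strong) → weak

Note: R² says nothing about causation, and a high R² does not by itself mean the linear form is appropriate — check the residuals.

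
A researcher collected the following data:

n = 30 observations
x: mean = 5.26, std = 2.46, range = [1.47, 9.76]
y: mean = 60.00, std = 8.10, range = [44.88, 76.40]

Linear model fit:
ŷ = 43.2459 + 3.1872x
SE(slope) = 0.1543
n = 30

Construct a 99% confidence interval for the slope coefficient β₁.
The 99% CI for β₁ is (2.7608, 3.6136)

Confidence interval for the slope:

The 99% CI for β₁ is: β̂₁ ± t*(α/2, n-2) × SE(β̂₁)

Step 1: Find critical t-value
- Confidence level = 0.99
- Degrees of freedom = n - 2 = 30 - 2 = 28
- t*(α/2, 28) = 2.7633

Step 2: Calculate margin of error
Margin = 2.7633 × 0.1543 = 0.4264

Step 3: Construct interval
CI = 3.1872 ± 0.4264
CI = (2.7608, 3.6136)

Interpretation: intervals built this way capture the true β₁ in 99% of repeated samples; here the plausible range for the per-unit effect of x on y is 2.7608 to 3.6136.
Since 0 is outside the interval, a two-sided test at α = 0.01 would reject H₀: β₁ = 0.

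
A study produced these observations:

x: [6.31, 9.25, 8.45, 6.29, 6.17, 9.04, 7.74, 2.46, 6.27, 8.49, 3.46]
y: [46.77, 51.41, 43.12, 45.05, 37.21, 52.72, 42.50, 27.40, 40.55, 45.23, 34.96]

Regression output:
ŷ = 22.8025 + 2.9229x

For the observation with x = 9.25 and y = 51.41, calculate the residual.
Residual = 1.5707

The residual is the difference between the actual value and the predicted value:

Residual = y - ŷ

Step 1: Calculate predicted value
ŷ = 22.8025 + 2.9229 × 9.25
ŷ = 49.8393

Step 2: Calculate residual
Residual = 51.41 - 49.8393
Residual = 1.5707

Sign check: y > ŷ, so the point is above the line and the fit underestimates here.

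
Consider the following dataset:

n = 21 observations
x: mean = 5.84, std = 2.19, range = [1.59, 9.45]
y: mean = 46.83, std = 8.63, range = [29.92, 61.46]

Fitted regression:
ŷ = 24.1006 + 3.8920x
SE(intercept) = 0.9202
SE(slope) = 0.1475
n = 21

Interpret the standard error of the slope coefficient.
The slope 3.8920 is pinned down to within about ±0.1475 (one SE) by these data — relative uncertainty 3.8%, i.e. precise.

SE(β̂₁) = 0.1475 says: if we drew many samples of n = 21 from the same population and refit each time, the fitted slopes would scatter with a standard deviation of roughly 0.1475 around the true β₁.

Relative precision:
- SE / |β̂₁| = 0.1475 / 3.8920 = 3.8%
- Rule of thumb (under 20%: precise; 20% to under 50%: moderately precise; 50% or more: imprecise) → precise

Link to the t-test: t = β̂₁ / SE(β̂₁) = 3.8920 / 0.1475 = 26.3864, the statistic for H₀: β₁ = 0.

What drives SE(β̂₁): more residual scatter → larger SE; wider spread of x values → smaller SE; larger n (here n = 21) → smaller SE.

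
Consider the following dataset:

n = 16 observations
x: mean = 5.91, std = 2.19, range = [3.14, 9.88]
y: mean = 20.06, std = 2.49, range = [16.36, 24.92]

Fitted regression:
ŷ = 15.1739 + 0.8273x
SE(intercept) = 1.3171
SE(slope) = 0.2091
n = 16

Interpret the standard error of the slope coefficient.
SE(β̂₁) = 0.2091 is the estimated standard deviation of the slope estimate across repeated samples; relative to β̂₁ = 0.8273 that is 25.3%, a moderately precise estimate.

SE(β̂₁) = s / √Sxx, where s is the residual standard deviation and Sxx = Σ(x − x̄)². It is the yardstick for how far β̂₁ = 0.8273 could plausibly be from the true slope.

Relative precision:
- SE / |β̂₁| = 0.2091 / 0.8273 = 25.3%
- Rule of thumb (under 20%: precise; 20% to under 50%: moderately precise; 50% or more: imprecise) → moderately precise

Rough 95% range (±2 SE): 0.8273 ± 0.4182 → (0.4091, 1.2455).

What drives SE(β̂₁): larger n (here n = 16) → smaller SE; more residual scatter → larger SE; wider spread of x values → smaller SE.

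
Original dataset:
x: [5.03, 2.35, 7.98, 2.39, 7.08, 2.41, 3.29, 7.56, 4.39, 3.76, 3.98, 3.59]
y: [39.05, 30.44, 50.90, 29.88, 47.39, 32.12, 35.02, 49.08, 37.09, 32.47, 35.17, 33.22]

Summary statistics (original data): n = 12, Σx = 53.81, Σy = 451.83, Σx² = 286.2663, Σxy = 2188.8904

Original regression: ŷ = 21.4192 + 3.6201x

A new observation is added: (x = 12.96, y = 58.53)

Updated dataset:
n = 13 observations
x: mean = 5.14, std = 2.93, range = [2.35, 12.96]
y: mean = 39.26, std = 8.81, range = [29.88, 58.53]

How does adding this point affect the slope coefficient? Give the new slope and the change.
Adding the point moves β₁ from 3.6201 to 2.9307, i.e. it decreases by 0.6894 (-19.0%).

x = 12.96 lies well outside the original x-range [2.35, 7.98] (x̄ ≈ 4.48), so this observation has high leverage and can move the slope substantially.

Step 1: Update the sums with the new point (n goes from 12 to 13)
Σx  = 53.81 + 12.96 = 66.77
Σy  = 451.83 + 58.53 = 510.36
Σx² = 286.2663 + 12.96² = 286.2663 + 167.9616 = 454.2279
Σxy = 2188.8904 + 12.96×58.53 = 2188.8904 + 758.5488 = 2947.4392

Step 2: Recompute the slope with b₁ = (nΣxy − ΣxΣy) / (nΣx² − (Σx)²)
Numerator   = 13×2947.4392 − 66.77×510.36 = 38316.7096 − 34076.7372 = 4239.9724
Denominator = 13×454.2279 − 66.77² = 5904.9627 − 4458.2329 = 1446.7298
b₁(new) = 4239.9724 / 1446.7298 = 2.9307

(Same formula on the original sums: (12×2188.8904 − 53.81×451.83) / (12×286.2663 − 53.81²) = 1953.7125 / 539.6795 = 3.6201, matching the given fit.)

Step 3: Change in slope
Δβ₁ = 2.9307 − 3.6201 = -0.6894
Relative change = -0.6894 / 3.6201 × 100% = -19.0%
→ the slope decreases when the point is added.

Because the point sits below the extension of the original line at a high-leverage x, it tilts the fit down.
In practice: check such a point for data-entry or measurement error; refit with and without it and report both if conclusions differ.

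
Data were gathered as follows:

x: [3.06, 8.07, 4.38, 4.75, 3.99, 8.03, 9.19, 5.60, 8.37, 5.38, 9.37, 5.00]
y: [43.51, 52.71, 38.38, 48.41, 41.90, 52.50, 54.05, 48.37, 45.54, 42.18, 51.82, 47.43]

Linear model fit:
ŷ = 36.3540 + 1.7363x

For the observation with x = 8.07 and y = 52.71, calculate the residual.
Residual = 2.3441

The residual is the difference between the actual value and the predicted value:

Residual = y - ŷ

Step 1: Calculate predicted value
ŷ = 36.3540 + 1.7363 × 8.07
ŷ = 50.3659

Step 2: Calculate residual
Residual = 52.71 - 50.3659
Residual = 2.3441

Sign check: y > ŷ, so the point is above the line and the fit underestimates here.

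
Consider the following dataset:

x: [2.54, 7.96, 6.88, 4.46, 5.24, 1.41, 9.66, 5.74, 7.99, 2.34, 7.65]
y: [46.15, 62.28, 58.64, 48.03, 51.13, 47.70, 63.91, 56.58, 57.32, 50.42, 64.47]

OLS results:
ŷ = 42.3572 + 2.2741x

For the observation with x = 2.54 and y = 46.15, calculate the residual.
Residual = -1.9834

The residual is the difference between the actual value and the predicted value:

Residual = y - ŷ

Step 1: Calculate predicted value
ŷ = 42.3572 + 2.2741 × 2.54
ŷ = 48.1334

Step 2: Calculate residual
Residual = 46.15 - 48.1334
Residual = -1.9834

The residual is negative, so the observed y = 46.15 sits below the regression line (the line overestimates it by 1.9834).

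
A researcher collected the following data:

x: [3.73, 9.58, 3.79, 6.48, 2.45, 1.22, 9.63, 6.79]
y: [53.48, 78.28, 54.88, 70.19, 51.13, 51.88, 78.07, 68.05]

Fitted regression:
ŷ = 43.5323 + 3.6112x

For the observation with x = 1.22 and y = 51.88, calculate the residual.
Residual = 3.9420

The residual is the difference between the actual value and the predicted value:

Residual = y - ŷ

Step 1: Calculate predicted value
ŷ = 43.5323 + 3.6112 × 1.22
ŷ = 47.9380

Step 2: Calculate residual
Residual = 51.88 - 47.9380
Residual = 3.9420

Interpretation: the model underestimates the actual value by 3.9420 at this point (positive residual → observation lies above the fitted line).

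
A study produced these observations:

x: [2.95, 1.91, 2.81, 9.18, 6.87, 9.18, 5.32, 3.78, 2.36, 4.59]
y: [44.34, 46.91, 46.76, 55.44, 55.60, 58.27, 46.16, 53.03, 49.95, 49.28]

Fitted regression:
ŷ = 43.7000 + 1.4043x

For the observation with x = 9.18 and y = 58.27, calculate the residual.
Residual = 1.6785

The residual is the difference between the actual value and the predicted value:

Residual = y - ŷ

Step 1: Calculate predicted value
ŷ = 43.7000 + 1.4043 × 9.18
ŷ = 56.5915

Step 2: Calculate residual
Residual = 58.27 - 56.5915
Residual = 1.6785

The residual is positive, so the observed y = 58.27 sits above the regression line (the line underestimates it by 1.6785).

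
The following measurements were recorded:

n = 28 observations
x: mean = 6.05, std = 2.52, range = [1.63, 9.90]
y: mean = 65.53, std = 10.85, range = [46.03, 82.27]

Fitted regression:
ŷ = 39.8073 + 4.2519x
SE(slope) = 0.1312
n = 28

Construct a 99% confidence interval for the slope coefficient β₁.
The 99% CI for β₁ is (3.8873, 4.6165)

Confidence interval for the slope:

The 99% CI for β₁ is: β̂₁ ± t*(α/2, n-2) × SE(β̂₁)

Step 1: Find critical t-value
- Confidence level = 0.99
- Degrees of freedom = n - 2 = 28 - 2 = 26
- t*(α/2, 26) = 2.7787

Step 2: Calculate margin of error
Margin = 2.7787 × 0.1312 = 0.3646

Step 3: Construct interval
CI = 4.2519 ± 0.3646
CI = (3.8873, 4.6165)

Interpretation: intervals built this way capture the true β₁ in 99% of repeated samples; here the plausible range for the per-unit effect of x on y is 3.8873 to 4.6165.
Both endpoints are positive, so the data support a genuinely positive slope at this confidence level.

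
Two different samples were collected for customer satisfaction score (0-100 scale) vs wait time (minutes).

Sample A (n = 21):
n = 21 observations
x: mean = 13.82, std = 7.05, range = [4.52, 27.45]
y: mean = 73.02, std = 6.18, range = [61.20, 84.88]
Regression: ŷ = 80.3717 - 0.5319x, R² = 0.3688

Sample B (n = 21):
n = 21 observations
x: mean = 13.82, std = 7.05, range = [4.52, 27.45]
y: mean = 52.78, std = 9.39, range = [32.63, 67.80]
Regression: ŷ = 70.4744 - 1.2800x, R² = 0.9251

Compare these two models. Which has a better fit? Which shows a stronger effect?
Model B has the better fit (R² = 0.9251 vs 0.3688). Model B shows the stronger effect (|β₁| = 1.2800 vs 0.5319).

Model Comparison:

Goodness of fit (R²):
- Model A: R² = 0.3688 → 36.88% of variance in satisfaction score explained
- Model B: R² = 0.9251 → 92.51% of variance in satisfaction score explained
- 0.9251 > 0.3688 → Model B has the better fit

Strength of effect — compare |β₁|:
- Model A: β₁ = -0.5319 → predicted satisfaction score falls 0.5319 points per additional minute of wait time
- Model B: β₁ = -1.2800 → predicted satisfaction score falls 1.2800 points per additional minute of wait time
- |-0.5319| < |-1.2800| → Model B shows the stronger marginal effect

Notes:
- A steeper slope doesn't make a better model if the scatter around the line is large.
- R² measures how tightly points cluster around the line; β₁ measures how steep the line is — they answer different questions.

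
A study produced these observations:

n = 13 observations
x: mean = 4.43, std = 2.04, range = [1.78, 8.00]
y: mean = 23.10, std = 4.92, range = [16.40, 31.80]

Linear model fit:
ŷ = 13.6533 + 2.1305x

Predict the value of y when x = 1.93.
ŷ = 17.7652

To predict y for x = 1.93, substitute into the regression equation:

ŷ = 13.6533 + 2.1305 × 1.93
ŷ = 13.6533 + 4.1119
ŷ = 17.7652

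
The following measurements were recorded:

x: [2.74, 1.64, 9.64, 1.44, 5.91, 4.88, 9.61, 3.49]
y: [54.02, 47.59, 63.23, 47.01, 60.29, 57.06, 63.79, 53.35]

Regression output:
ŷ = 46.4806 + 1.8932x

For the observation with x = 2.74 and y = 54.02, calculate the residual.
Residual = 2.3520

The residual is the difference between the actual value and the predicted value:

Residual = y - ŷ

Step 1: Calculate predicted value
ŷ = 46.4806 + 1.8932 × 2.74
ŷ = 51.6680

Step 2: Calculate residual
Residual = 54.02 - 51.6680
Residual = 2.3520

Interpretation: the model underestimates the actual value by 2.3520 at this point (positive residual → observation lies above the fitted line).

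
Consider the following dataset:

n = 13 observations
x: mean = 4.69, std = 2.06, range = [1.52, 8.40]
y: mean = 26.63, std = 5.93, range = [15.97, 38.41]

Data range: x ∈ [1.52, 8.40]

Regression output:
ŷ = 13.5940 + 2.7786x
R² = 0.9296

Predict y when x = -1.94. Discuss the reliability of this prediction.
ŷ = 8.2035 (extrapolation — x = -1.94 lies outside [1.52, 8.40], so reliability is low).

Prediction calculation:
ŷ = 13.5940 + 2.7786 × (-1.94)
ŷ = 8.2035

Reliability:
- Data range: x ∈ [1.52, 8.40]
- Prediction point: x = -1.94 is 3.46 units below the observed range → this is EXTRAPOLATION, not interpolation

Why that matters here:
- Real relationships often flatten, saturate, or turn nonlinear at extremes
- R² describes fit only over the sampled x values; it says nothing about behaviour beyond them
- There are no observations near this x to validate the fitted line there

Report the number if required, but flag clearly that it is an extrapolation.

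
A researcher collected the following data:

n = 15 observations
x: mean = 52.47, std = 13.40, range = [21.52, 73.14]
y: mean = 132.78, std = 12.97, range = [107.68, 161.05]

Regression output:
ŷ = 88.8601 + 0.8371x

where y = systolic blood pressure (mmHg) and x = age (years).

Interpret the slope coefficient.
For each additional year of age, predicted blood pressure increases by approximately 0.8371 mmHg.

The slope β₁ = 0.8371 gives the rate at which the fitted blood pressure changes with age.

Interpretation:
- Age up by 1 year → predicted blood pressure increases by 0.8371 mmHg
- The effect is assumed constant over the observed range of x (linearity)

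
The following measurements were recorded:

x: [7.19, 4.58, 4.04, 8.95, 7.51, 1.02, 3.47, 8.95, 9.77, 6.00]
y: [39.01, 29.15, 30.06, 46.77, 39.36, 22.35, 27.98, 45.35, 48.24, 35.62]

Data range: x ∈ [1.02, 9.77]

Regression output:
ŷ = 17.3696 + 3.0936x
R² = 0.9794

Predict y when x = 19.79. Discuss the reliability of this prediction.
ŷ = 78.5919 (extrapolation — x = 19.79 lies outside [1.02, 9.77], so reliability is low).

Prediction calculation:
ŷ = 17.3696 + 3.0936 × 19.79
ŷ = 78.5919

Reliability:
- Data range: x ∈ [1.02, 9.77]
- Prediction point: x = 19.79 is 10.02 units above the observed range → this is EXTRAPOLATION, not interpolation

Why that matters here:
- Real relationships often flatten, saturate, or turn nonlinear at extremes
- The standard error of prediction grows with (x − x̄)², and x = 19.79 is far from x̄ = 6.15

Report the number if required, but flag clearly that it is an extrapolation.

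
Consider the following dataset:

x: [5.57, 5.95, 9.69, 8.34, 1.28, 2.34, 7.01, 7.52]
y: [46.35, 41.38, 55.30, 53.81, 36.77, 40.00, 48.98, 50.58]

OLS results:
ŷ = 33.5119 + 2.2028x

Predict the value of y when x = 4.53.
ŷ = 43.4906

x = 4.53 lies inside the observed range [1.28, 9.69], so the fitted equation applies directly:

ŷ = 33.5119 + 2.2028 × 4.53
ŷ = 33.5119 + 9.9787
ŷ = 43.4906

This is a point prediction; actual observations scatter around it by roughly the residual standard deviation.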